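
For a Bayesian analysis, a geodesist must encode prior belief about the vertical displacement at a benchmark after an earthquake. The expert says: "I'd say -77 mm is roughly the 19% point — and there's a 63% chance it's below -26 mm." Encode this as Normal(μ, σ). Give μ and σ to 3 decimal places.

μ = -39.990, σ = 42.157

For Normal(μ,σ), the p-quantile is μ + z_p·σ. Here z_{0.19} = -0.8779, z_{0.63} = 0.3319.
So -77 = μ − 0.8779σ and -26 = μ + 0.3319σ.
Subtracting: σ = (-26 − -77)/(0.3319 − (-0.8779)) = 42.157.
Then μ = -77 − (-0.8779)·42.157 = -39.990.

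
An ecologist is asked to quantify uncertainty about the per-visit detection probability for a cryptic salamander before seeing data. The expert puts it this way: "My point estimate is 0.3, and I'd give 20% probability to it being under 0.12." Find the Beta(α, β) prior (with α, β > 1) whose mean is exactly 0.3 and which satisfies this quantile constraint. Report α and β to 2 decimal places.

α ≈ 1.40, β ≈ 3.26

With mean 0.3 fixed, write α = 0.3s, β = 0.7s where s = α+β.
Need P(θ < 0.12) = 0.2 under Beta(0.3s, 0.7s). Normal approximation: (q−m)/√(m(1−m)/s) ≈ z_{0.2} = -0.842, so s ≈ 0.3·0.7·(-0.842)²/(0.12−0.3)² = 4.6.
At s = 4.6: P(θ<0.12) ≈ 0.202. Adjusting to match 0.2 gives s ≈ 4.65.
So α = 0.3·4.65 ≈ 1.40, β = 0.7·4.65 ≈ 3.26.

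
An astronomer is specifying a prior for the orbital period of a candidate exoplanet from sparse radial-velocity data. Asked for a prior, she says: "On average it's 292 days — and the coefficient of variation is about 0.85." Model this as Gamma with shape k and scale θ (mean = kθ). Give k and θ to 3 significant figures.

k ≈ 1.38, θ ≈ 211

For Gamma(k, scale θ): mean = kθ, variance = kθ², so CV = 1/√k.
CV = 0.85, hence k = 1/CV² = 1.38.
Then θ = mean/k = 292/1.38 = 211.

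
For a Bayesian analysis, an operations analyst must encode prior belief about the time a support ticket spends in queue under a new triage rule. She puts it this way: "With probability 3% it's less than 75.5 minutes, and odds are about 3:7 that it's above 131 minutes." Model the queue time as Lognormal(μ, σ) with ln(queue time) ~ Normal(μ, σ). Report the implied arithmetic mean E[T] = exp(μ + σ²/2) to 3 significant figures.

E[T] ≈ 119 minutes

If T ~ Lognormal(μ,σ) then ln T ~ Normal(μ,σ), so the p-quantile of ln T is μ + z_p·σ.
ln(75.5) = 4.324 and ln(131) = 4.875; z_{0.03} = -1.881, z_{0.7} = 0.5244.
σ = (4.875 − 4.324)/(0.5244 − (-1.881)) = 0.229.
μ = 4.324 − (-1.881)·0.229 = 4.755.
E[T] = exp(μ + σ²/2) = exp(4.755 + 0.0262) = 119 minutes.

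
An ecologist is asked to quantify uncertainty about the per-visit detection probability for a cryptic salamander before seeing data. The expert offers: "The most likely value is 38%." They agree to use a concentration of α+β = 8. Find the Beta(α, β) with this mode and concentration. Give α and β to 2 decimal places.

For α,β > 1 the Beta mode is (α−1)/(α+β−2). With α+β = 8, the mode is (α−1)/6.
Set (α−1)/6 = 0.38 → α = 1 + 0.38·6 = 3.28.
β = 8 − α = 4.72.

α = 3.28, β = 4.72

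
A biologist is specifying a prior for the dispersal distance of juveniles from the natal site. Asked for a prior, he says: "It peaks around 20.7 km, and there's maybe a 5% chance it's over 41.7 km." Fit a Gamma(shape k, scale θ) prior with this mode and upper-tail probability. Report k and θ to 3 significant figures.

k ≈ 6.65, θ ≈ 3.67

Gamma(k,θ) with k>1 has mode (k−1)θ, so θ = 20.7/(k−1).
Need P(X < 41.7) = 0.95 with θ tied to k this way. Start at k = 2, θ = 20.7: P(X<41.7) ≈ 0.598.
Too low — raise k to concentrate. Iterating converges to k ≈ 6.65.
Then θ = 20.7/(6.65−1) ≈ 3.67.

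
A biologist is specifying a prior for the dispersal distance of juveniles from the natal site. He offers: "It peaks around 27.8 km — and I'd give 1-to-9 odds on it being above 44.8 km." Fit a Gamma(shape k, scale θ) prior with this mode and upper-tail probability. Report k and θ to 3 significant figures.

k ≈ 9.26, θ ≈ 3.37

Gamma(k,θ) with k>1 has mode (k−1)θ, so θ = 27.8/(k−1).
Need P(X < 44.8) = 0.9 with θ tied to k this way. Start at k = 2, θ = 27.8: P(X<44.8) ≈ 0.479.
Too low — raise k to concentrate. Iterating converges to k ≈ 9.26.
Then θ = 27.8/(9.26−1) ≈ 3.37.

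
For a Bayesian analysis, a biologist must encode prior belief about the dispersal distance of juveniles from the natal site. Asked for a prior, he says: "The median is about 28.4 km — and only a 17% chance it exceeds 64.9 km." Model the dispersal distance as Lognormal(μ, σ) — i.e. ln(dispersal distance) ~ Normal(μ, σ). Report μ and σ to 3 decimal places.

If T ~ Lognormal(μ,σ) then ln T ~ Normal(μ,σ), so the p-quantile of ln T is μ + z_p·σ.
ln(28.4) = 3.346 and ln(64.9) = 4.173; z_{0.5} = 0, z_{0.83} = 0.9542.
σ = (4.173 − 3.346)/(0.9542 − (0)) = 0.866.
μ = 3.346 − (0)·0.866 = 3.346.

μ ≈ 3.346, σ ≈ 0.866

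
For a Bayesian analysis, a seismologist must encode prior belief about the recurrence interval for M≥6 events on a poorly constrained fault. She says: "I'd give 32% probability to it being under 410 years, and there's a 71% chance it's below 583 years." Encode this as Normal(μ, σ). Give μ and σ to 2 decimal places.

The p-quantile of Normal(μ,σ) is μ + z_p·σ, with z_{0.32} = -0.4677 and z_{0.71} = 0.5534.
Eliminate σ: μ = (z₂·x₁ − z₁·x₂)/(z₂ − z₁) = (0.5534·410 − (-0.4677)·583)/1.021 = 489.24.
Then σ = (x₂ − x₁)/(z₂ − z₁) = (583 − 410)/1.021 = 169.43.

μ = 489.24, σ = 169.43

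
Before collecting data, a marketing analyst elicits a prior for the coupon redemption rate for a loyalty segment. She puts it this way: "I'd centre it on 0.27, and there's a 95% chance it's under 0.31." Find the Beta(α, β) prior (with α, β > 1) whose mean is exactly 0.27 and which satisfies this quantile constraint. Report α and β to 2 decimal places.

α ≈ 93.20, β ≈ 251.99

With mean 0.27 fixed, write α = 0.27s, β = 0.73s where s = α+β.
Need P(θ < 0.31) = 0.95 under Beta(0.27s, 0.73s). Normal approximation: (q−m)/√(m(1−m)/s) ≈ z_{0.95} = 1.64, so s ≈ 0.27·0.73·(1.64)²/(0.31−0.27)² = 333.3.
At s = 333.3: P(θ<0.31) ≈ 0.947. Adjusting to match 0.95 gives s ≈ 345.19.
So α = 0.27·345.19 ≈ 93.20, β = 0.73·345.19 ≈ 251.99.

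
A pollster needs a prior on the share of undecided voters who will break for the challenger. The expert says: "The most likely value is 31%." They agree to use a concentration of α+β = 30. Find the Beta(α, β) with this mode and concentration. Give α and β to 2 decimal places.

α = 9.68, β = 20.32

For α,β > 1 the Beta mode is (α−1)/(α+β−2). With α+β = 30, the mode is (α−1)/28.
Set (α−1)/28 = 0.31 → α = 1 + 0.31·28 = 9.68.
β = 30 − α = 20.32.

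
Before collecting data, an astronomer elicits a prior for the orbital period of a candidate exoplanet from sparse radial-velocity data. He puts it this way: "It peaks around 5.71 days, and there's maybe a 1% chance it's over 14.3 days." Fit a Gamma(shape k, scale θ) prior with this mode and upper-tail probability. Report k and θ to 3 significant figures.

k ≈ 6.57, θ ≈ 1.03

Gamma(k,θ) with k>1 has mode (k−1)θ, so θ = 5.71/(k−1).
Need P(X < 14.3) = 0.99 with θ tied to k this way. Start at k = 2, θ = 5.71: P(X<14.3) ≈ 0.714.
Too low — raise k to concentrate. Iterating converges to k ≈ 6.57.
Then θ = 5.71/(6.57−1) ≈ 1.03.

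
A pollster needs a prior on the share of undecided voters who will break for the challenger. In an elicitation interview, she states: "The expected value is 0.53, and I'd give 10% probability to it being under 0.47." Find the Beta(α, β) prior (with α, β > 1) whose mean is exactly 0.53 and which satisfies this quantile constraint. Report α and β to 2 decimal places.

α ≈ 60.29, β ≈ 53.46

With mean 0.53 fixed, write α = 0.53s, β = 0.47s where s = α+β.
Need P(θ < 0.47) = 0.1 under Beta(0.53s, 0.47s). Normal approximation: (q−m)/√(m(1−m)/s) ≈ z_{0.1} = -1.28, so s ≈ 0.53·0.47·(-1.28)²/(0.47−0.53)² = 113.6.
At s = 113.6: P(θ<0.47) ≈ 0.100. Adjusting to match 0.1 gives s ≈ 113.75.
So α = 0.53·113.75 ≈ 60.29, β = 0.47·113.75 ≈ 53.46.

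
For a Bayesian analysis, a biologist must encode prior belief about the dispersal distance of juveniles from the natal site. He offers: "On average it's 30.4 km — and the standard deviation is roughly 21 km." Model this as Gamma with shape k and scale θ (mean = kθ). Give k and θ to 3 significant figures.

k ≈ 2.1, θ ≈ 14.5

For Gamma(k, scale θ): mean = kθ, variance = kθ², so CV = 1/√k.
CV = SD/mean = 21/30.4 = 0.6908, hence k = 1/CV² = 2.1.
Then θ = mean/k = 30.4/2.1 = 14.5.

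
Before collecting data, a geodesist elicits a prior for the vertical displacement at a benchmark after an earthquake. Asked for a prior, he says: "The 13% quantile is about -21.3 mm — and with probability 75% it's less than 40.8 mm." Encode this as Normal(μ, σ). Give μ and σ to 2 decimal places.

The p-quantile of Normal(μ,σ) is μ + z_p·σ, with z_{0.13} = -1.126 and z_{0.75} = 0.6745.
Eliminate σ: μ = (z₂·x₁ − z₁·x₂)/(z₂ − z₁) = (0.6745·-21.3 − (-1.126)·40.8)/1.801 = 17.54.
Then σ = (x₂ − x₁)/(z₂ − z₁) = (40.8 − -21.3)/1.801 = 34.48.

μ = 17.54, σ = 34.48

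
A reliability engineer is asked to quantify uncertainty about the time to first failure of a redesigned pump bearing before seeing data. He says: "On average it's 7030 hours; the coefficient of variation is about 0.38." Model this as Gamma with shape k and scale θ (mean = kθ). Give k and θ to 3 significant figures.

For Gamma(k, scale θ): mean = kθ, variance = kθ², so CV = 1/√k.
CV = 0.38, hence k = 1/CV² = 6.93.
Then θ = mean/k = 7030/6.93 = 1020.

k ≈ 6.93, θ ≈ 1020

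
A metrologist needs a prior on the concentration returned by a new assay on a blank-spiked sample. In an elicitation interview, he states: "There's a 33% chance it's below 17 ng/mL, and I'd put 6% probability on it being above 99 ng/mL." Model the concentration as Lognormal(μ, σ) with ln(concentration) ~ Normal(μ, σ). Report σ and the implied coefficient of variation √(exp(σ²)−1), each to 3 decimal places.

σ ≈ 0.883, CV ≈ 1.087

If T ~ Lognormal(μ,σ) then ln T ~ Normal(μ,σ), so the p-quantile of ln T is μ + z_p·σ.
ln(17) = 2.833 and ln(99) = 4.595; z_{0.33} = -0.4399, z_{0.94} = 1.555.
σ = (4.595 − 2.833)/(1.555 − (-0.4399)) = 0.883.
μ = 2.833 − (-0.4399)·0.883 = 3.222.
CV = √(exp(σ²)−1) = √(exp(0.7802)−1) = 1.087.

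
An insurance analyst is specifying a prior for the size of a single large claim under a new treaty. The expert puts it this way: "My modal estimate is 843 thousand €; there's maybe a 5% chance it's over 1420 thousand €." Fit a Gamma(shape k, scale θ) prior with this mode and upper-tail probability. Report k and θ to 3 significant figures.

k ≈ 11.3, θ ≈ 82.1

Gamma(k,θ) with k>1 has mode (k−1)θ, so θ = 843/(k−1).
Need P(X < 1420) = 0.95 with θ tied to k this way. Start at k = 2, θ = 843: P(X<1420) ≈ 0.502.
Too low — raise k to concentrate. Iterating converges to k ≈ 11.3.
Then θ = 843/(11.3−1) ≈ 82.1.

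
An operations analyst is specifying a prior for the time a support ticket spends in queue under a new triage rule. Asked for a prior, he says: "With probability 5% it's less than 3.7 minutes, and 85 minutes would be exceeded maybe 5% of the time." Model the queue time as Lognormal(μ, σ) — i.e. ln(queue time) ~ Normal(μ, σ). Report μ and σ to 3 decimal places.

If T ~ Lognormal(μ,σ) then ln T ~ Normal(μ,σ), so the p-quantile of ln T is μ + z_p·σ.
ln(3.7) = 1.308 and ln(85) = 4.443; z_{0.05} = -1.645, z_{0.95} = 1.645.
σ = (4.443 − 1.308)/(1.645 − (-1.645)) = 0.953.
μ = 1.308 − (-1.645)·0.953 = 2.875.

μ ≈ 2.875, σ ≈ 0.953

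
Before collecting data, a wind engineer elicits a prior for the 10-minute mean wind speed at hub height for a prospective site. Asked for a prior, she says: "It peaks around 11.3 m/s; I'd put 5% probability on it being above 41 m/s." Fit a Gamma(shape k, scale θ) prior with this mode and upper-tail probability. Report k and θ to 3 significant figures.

Gamma(k,θ) with k>1 has mode (k−1)θ, so θ = 11.3/(k−1).
Need P(X < 41) = 0.95 with θ tied to k this way. Start at k = 2, θ = 11.3: P(X<41) ≈ 0.877.
Too low — raise k to concentrate. Iterating converges to k ≈ 2.54.
Then θ = 11.3/(2.54−1) ≈ 7.32.

k ≈ 2.54, θ ≈ 7.32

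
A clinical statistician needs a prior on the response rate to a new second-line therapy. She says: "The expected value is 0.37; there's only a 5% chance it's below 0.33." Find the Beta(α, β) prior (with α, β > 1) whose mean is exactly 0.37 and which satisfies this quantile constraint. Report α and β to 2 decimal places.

With mean 0.37 fixed, write α = 0.37s, β = 0.63s where s = α+β.
Need P(θ < 0.33) = 0.05 under Beta(0.37s, 0.63s). Normal approximation: (q−m)/√(m(1−m)/s) ≈ z_{0.05} = -1.64, so s ≈ 0.37·0.63·(-1.64)²/(0.33−0.37)² = 394.2.
At s = 394.2: P(θ<0.33) ≈ 0.048. Adjusting to match 0.05 gives s ≈ 385.79.
So α = 0.37·385.79 ≈ 142.74, β = 0.63·385.79 ≈ 243.04.

α ≈ 142.74, β ≈ 243.04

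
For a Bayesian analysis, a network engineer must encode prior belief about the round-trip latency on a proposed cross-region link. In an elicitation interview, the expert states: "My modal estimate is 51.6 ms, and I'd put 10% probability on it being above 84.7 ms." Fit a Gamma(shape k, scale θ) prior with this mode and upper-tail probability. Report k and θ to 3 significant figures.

k ≈ 8.68, θ ≈ 6.72

Gamma(k,θ) with k>1 has mode (k−1)θ, so θ = 51.6/(k−1).
Need P(X < 84.7) = 0.9 with θ tied to k this way. Start at k = 2, θ = 51.6: P(X<84.7) ≈ 0.488.
Too low — raise k to concentrate. Iterating converges to k ≈ 8.68.
Then θ = 51.6/(8.68−1) ≈ 6.72.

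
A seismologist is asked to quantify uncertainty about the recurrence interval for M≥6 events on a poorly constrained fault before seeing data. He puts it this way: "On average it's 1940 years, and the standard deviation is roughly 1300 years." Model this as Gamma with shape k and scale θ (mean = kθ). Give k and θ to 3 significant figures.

For Gamma(k, scale θ): mean = kθ, variance = kθ², so CV = 1/√k.
CV = SD/mean = 1300/1940 = 0.6701, hence k = 1/CV² = 2.23.
Then θ = mean/k = 1940/2.23 = 871.

k ≈ 2.23, θ ≈ 871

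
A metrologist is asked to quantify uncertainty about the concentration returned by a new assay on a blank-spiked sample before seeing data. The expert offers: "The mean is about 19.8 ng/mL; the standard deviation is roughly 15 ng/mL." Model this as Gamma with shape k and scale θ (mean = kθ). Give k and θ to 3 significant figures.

k ≈ 1.74, θ ≈ 11.4

For Gamma(k, scale θ): mean = kθ, variance = kθ², so CV = 1/√k.
CV = SD/mean = 15/19.8 = 0.7576, hence k = 1/CV² = 1.74.
Then θ = mean/k = 19.8/1.74 = 11.4.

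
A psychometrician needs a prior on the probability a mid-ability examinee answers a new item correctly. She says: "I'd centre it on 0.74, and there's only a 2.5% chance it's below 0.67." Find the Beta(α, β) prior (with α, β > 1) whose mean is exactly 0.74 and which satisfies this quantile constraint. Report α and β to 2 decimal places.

α ≈ 119.92, β ≈ 42.13

With mean 0.74 fixed, write α = 0.74s, β = 0.26s where s = α+β.
Need P(θ < 0.67) = 0.025 under Beta(0.74s, 0.26s). Normal approximation: (q−m)/√(m(1−m)/s) ≈ z_{0.025} = -1.96, so s ≈ 0.74·0.26·(-1.96)²/(0.67−0.74)² = 150.8.
At s = 150.8: P(θ<0.67) ≈ 0.029. Adjusting to match 0.025 gives s ≈ 162.05.
So α = 0.74·162.05 ≈ 119.92, β = 0.26·162.05 ≈ 42.13.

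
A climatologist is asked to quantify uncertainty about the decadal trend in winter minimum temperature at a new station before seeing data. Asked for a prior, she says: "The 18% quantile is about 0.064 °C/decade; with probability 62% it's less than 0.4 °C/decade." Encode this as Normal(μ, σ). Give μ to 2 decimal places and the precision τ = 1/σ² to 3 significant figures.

For Normal(μ,σ), the p-quantile is μ + z_p·σ. Here z_{0.18} = -0.9154, z_{0.62} = 0.3055.
So 0.064 = μ − 0.9154σ and 0.4 = μ + 0.3055σ.
Subtracting: σ = (0.4 − 0.064)/(0.3055 − (-0.9154)) = 0.28.
Then μ = 0.064 − (-0.9154)·0.28 = 0.32.
Precision τ = 1/σ² = 1/0.2752² = 13.2.

μ = 0.32, τ = 13.2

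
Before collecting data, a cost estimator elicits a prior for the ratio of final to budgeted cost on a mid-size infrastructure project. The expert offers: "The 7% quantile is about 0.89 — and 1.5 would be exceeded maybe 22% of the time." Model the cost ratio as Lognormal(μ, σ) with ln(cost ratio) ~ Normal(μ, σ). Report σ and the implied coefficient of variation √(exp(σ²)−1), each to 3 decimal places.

If T ~ Lognormal(μ,σ) then ln T ~ Normal(μ,σ), so the p-quantile of ln T is μ + z_p·σ.
ln(0.89) = -0.1165 and ln(1.5) = 0.4055; z_{0.07} = -1.476, z_{0.78} = 0.7722.
σ = (0.4055 − -0.1165)/(0.7722 − (-1.476)) = 0.232.
μ = -0.1165 − (-1.476)·0.232 = 0.226.
CV = √(exp(σ²)−1) = √(exp(0.0539)−1) = 0.235.

σ ≈ 0.232, CV ≈ 0.235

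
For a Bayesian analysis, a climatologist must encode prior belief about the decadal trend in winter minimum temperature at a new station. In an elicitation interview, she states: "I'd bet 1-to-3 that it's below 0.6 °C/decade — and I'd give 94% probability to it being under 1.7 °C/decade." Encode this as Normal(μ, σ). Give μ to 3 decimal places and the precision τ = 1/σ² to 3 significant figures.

μ = 0.933, τ = 4.11

For Normal(μ,σ), the p-quantile is μ + z_p·σ. Here z_{0.25} = -0.6745, z_{0.94} = 1.555.
So 0.6 = μ − 0.6745σ and 1.7 = μ + 1.555σ.
Subtracting: σ = (1.7 − 0.6)/(1.555 − (-0.6745)) = 0.493.
Then μ = 0.6 − (-0.6745)·0.493 = 0.933.
Precision τ = 1/σ² = 1/0.4934² = 4.11.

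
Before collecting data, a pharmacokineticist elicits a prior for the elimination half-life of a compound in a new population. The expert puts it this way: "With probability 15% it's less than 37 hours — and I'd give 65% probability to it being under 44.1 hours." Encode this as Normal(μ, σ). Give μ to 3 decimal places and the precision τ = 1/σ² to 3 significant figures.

For Normal(μ,σ), the p-quantile is μ + z_p·σ. Here z_{0.15} = -1.036, z_{0.65} = 0.3853.
So 37 = μ − 1.036σ and 44.1 = μ + 0.3853σ.
Subtracting: σ = (44.1 − 37)/(0.3853 − (-1.036)) = 4.994.
Then μ = 37 − (-1.036)·4.994 = 42.176.
Precision τ = 1/σ² = 1/4.994² = 0.0401.

μ = 42.176, τ = 0.0401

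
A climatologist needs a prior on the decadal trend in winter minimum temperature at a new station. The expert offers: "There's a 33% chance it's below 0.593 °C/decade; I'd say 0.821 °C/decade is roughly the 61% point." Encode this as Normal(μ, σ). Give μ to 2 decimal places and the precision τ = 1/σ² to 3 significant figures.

For Normal(μ,σ), the p-quantile is μ + z_p·σ. Here z_{0.33} = -0.4399, z_{0.61} = 0.2793.
So 0.593 = μ − 0.4399σ and 0.821 = μ + 0.2793σ.
Subtracting: σ = (0.821 − 0.593)/(0.2793 − (-0.4399)) = 0.32.
Then μ = 0.593 − (-0.4399)·0.32 = 0.73.
Precision τ = 1/σ² = 1/0.317² = 9.95.

μ = 0.73, τ = 9.95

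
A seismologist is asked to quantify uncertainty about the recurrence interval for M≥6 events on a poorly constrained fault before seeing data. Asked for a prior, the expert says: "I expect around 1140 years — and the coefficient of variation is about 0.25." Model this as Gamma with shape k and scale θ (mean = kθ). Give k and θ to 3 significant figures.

k ≈ 16, θ ≈ 71.2

For Gamma(k, scale θ): mean = kθ, variance = kθ², so CV = 1/√k.
CV = 0.25, hence k = 1/CV² = 16.
Then θ = mean/k = 1140/16 = 71.2.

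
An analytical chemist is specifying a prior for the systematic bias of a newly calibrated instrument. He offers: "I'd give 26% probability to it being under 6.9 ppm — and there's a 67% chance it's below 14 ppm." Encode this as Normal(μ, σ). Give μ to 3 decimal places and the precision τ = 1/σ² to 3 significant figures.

μ = 11.117, τ = 0.0233

The p-quantile of Normal(μ,σ) is μ + z_p·σ, with z_{0.26} = -0.6433 and z_{0.67} = 0.4399.
Eliminate σ: μ = (z₂·x₁ − z₁·x₂)/(z₂ − z₁) = (0.4399·6.9 − (-0.6433)·14)/1.083 = 11.117.
Then σ = (x₂ − x₁)/(z₂ − z₁) = (14 − 6.9)/1.083 = 6.554.
Precision τ = 1/σ² = 1/6.554² = 0.0233.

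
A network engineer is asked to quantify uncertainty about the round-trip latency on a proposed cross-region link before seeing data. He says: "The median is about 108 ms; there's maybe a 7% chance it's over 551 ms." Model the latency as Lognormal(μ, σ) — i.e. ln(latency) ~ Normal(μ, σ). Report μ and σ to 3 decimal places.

μ ≈ 4.682, σ ≈ 1.104

If T ~ Lognormal(μ,σ) then ln T ~ Normal(μ,σ), so the p-quantile of ln T is μ + z_p·σ.
ln(108) = 4.682 and ln(551) = 6.312; z_{0.5} = 0, z_{0.93} = 1.476.
σ = (6.312 − 4.682)/(1.476 − (0)) = 1.104.
μ = 4.682 − (0)·1.104 = 4.682.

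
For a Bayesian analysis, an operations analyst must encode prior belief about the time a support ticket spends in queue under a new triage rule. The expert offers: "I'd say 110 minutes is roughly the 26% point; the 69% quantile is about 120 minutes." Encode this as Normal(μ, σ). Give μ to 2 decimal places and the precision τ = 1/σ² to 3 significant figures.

For Normal(μ,σ), the p-quantile is μ + z_p·σ. Here z_{0.26} = -0.6433, z_{0.69} = 0.4959.
So 110 = μ − 0.6433σ and 120 = μ + 0.4959σ.
Subtracting: σ = (120 − 110)/(0.4959 − (-0.6433)) = 8.78.
Then μ = 110 − (-0.6433)·8.78 = 115.65.
Precision τ = 1/σ² = 1/8.778² = 0.013.

μ = 115.65, τ = 0.013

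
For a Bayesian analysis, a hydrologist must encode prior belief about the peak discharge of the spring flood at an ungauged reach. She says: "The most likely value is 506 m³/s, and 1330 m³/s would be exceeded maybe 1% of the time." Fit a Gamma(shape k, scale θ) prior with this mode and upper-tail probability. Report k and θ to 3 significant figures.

k ≈ 5.97, θ ≈ 102

Gamma(k,θ) with k>1 has mode (k−1)θ, so θ = 506/(k−1).
Need P(X < 1330) = 0.99 with θ tied to k this way. Start at k = 2, θ = 506: P(X<1330) ≈ 0.738.
Too low — raise k to concentrate. Iterating converges to k ≈ 5.97.
Then θ = 506/(5.97−1) ≈ 102.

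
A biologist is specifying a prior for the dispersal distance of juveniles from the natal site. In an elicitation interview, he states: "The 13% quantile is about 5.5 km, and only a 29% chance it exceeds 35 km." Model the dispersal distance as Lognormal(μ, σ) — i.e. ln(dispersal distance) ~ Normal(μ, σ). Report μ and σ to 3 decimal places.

If T ~ Lognormal(μ,σ) then ln T ~ Normal(μ,σ), so the p-quantile of ln T is μ + z_p·σ.
ln(5.5) = 1.705 and ln(35) = 3.555; z_{0.13} = -1.126, z_{0.71} = 0.5534.
σ = (3.555 − 1.705)/(0.5534 − (-1.126)) = 1.102.
μ = 1.705 − (-1.126)·1.102 = 2.946.

μ ≈ 2.946, σ ≈ 1.102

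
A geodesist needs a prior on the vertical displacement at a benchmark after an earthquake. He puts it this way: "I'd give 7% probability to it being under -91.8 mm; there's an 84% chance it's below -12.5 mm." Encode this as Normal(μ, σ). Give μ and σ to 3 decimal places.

μ = -44.424, σ = 32.102

The p-quantile of Normal(μ,σ) is μ + z_p·σ, with z_{0.07} = -1.476 and z_{0.84} = 0.9945.
Eliminate σ: μ = (z₂·x₁ − z₁·x₂)/(z₂ − z₁) = (0.9945·-91.8 − (-1.476)·-12.5)/2.47 = -44.424.
Then σ = (x₂ − x₁)/(z₂ − z₁) = (-12.5 − -91.8)/2.47 = 32.102.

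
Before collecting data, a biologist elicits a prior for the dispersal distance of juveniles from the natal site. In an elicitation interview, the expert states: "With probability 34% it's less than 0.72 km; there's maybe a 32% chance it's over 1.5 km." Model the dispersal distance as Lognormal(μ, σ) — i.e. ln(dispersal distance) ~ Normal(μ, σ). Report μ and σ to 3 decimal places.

If T ~ Lognormal(μ,σ) then ln T ~ Normal(μ,σ), so the p-quantile of ln T is μ + z_p·σ.
ln(0.72) = -0.3285 and ln(1.5) = 0.4055; z_{0.34} = -0.4125, z_{0.68} = 0.4677.
σ = (0.4055 − -0.3285)/(0.4677 − (-0.4125)) = 0.834.
μ = -0.3285 − (-0.4125)·0.834 = 0.015.

μ ≈ 0.015, σ ≈ 0.834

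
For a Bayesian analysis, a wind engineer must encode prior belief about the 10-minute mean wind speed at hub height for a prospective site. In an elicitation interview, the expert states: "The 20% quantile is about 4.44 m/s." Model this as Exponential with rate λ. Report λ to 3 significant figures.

λ ≈ 0.0503

P(T < 4.44) = 1 − e^(−λ·4.44) = 0.2, so λ = −ln(1−0.2)/4.44 = −ln(0.8)/4.44 = 0.0503.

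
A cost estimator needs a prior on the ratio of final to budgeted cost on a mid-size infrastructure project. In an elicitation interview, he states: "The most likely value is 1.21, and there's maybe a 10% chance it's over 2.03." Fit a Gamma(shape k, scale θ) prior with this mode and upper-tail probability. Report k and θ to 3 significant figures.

k ≈ 8.06, θ ≈ 0.171

Gamma(k,θ) with k>1 has mode (k−1)θ, so θ = 1.21/(k−1).
Need P(X < 2.03) = 0.9 with θ tied to k this way. Start at k = 2, θ = 1.21: P(X<2.03) ≈ 0.500.
Too low — raise k to concentrate. Iterating converges to k ≈ 8.06.
Then θ = 1.21/(8.06−1) ≈ 0.171.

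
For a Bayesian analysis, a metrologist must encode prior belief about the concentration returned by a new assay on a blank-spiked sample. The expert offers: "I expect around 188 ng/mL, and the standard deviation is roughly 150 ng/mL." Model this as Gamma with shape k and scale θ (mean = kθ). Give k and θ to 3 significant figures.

k ≈ 1.57, θ ≈ 120

For Gamma(k, scale θ): mean = kθ, variance = kθ², so CV = 1/√k.
CV = SD/mean = 150/188 = 0.7979, hence k = 1/CV² = 1.57.
Then θ = mean/k = 188/1.57 = 120.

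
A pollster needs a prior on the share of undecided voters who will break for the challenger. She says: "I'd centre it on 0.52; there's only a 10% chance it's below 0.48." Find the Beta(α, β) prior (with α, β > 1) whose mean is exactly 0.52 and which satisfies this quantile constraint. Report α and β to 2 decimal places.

α ≈ 133.28, β ≈ 123.03

With mean 0.52 fixed, write α = 0.52s, β = 0.48s where s = α+β.
Need P(θ < 0.48) = 0.1 under Beta(0.52s, 0.48s). Normal approximation: (q−m)/√(m(1−m)/s) ≈ z_{0.1} = -1.28, so s ≈ 0.52·0.48·(-1.28)²/(0.48−0.52)² = 256.2.
At s = 256.2: P(θ<0.48) ≈ 0.100. Adjusting to match 0.1 gives s ≈ 256.32.
So α = 0.52·256.32 ≈ 133.28, β = 0.48·256.32 ≈ 123.03.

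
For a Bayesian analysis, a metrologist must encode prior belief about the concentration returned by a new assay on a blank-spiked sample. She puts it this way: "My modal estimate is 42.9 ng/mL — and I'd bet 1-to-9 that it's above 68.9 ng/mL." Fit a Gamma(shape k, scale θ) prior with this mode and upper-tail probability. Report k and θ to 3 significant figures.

Gamma(k,θ) with k>1 has mode (k−1)θ, so θ = 42.9/(k−1).
Need P(X < 68.9) = 0.9 with θ tied to k this way. Start at k = 2, θ = 42.9: P(X<68.9) ≈ 0.477.
Too low — raise k to concentrate. Iterating converges to k ≈ 9.37.
Then θ = 42.9/(9.37−1) ≈ 5.12.

k ≈ 9.37, θ ≈ 5.12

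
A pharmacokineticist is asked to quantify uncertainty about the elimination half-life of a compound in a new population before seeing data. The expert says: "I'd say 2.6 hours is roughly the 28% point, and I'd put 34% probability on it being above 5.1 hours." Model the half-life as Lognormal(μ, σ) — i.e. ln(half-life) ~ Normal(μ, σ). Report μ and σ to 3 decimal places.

If T ~ Lognormal(μ,σ) then ln T ~ Normal(μ,σ), so the p-quantile of ln T is μ + z_p·σ.
ln(2.6) = 0.9555 and ln(5.1) = 1.629; z_{0.28} = -0.5828, z_{0.66} = 0.4125.
σ = (1.629 − 0.9555)/(0.4125 − (-0.5828)) = 0.677.
μ = 0.9555 − (-0.5828)·0.677 = 1.350.

μ ≈ 1.350, σ ≈ 0.677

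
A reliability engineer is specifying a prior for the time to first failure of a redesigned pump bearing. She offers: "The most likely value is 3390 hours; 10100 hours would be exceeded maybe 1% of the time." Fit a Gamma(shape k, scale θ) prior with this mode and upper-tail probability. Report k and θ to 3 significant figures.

k ≈ 4.78, θ ≈ 896

Gamma(k,θ) with k>1 has mode (k−1)θ, so θ = 3390/(k−1).
Need P(X < 10100) = 0.99 with θ tied to k this way. Start at k = 2, θ = 3390: P(X<10100) ≈ 0.798.
Too low — raise k to concentrate. Iterating converges to k ≈ 4.78.
Then θ = 3390/(4.78−1) ≈ 896.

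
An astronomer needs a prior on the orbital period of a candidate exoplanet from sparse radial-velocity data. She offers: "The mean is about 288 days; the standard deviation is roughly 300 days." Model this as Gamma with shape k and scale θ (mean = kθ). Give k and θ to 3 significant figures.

k ≈ 0.922, θ ≈ 312

For Gamma(k, scale θ): mean = kθ, variance = kθ², so CV = 1/√k.
CV = SD/mean = 300/288 = 1.042, hence k = 1/CV² = 0.922.
Then θ = mean/k = 288/0.922 = 312.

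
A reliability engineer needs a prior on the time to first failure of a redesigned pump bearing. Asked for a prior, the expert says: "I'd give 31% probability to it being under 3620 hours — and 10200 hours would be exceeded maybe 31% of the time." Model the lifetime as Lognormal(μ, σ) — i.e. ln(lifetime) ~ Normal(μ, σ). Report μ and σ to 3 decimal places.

If T ~ Lognormal(μ,σ) then ln T ~ Normal(μ,σ), so the p-quantile of ln T is μ + z_p·σ.
ln(3620) = 8.194 and ln(10200) = 9.23; z_{0.31} = -0.4959, z_{0.69} = 0.4959.
σ = (9.23 − 8.194)/(0.4959 − (-0.4959)) = 1.045.
μ = 8.194 − (-0.4959)·1.045 = 8.712.

μ ≈ 8.712, σ ≈ 1.045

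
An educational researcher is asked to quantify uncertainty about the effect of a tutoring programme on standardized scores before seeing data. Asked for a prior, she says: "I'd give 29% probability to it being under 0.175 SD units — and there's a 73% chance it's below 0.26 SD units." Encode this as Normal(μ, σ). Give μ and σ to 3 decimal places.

μ = 0.215, σ = 0.073

For Normal(μ,σ), the p-quantile is μ + z_p·σ. Here z_{0.29} = -0.5534, z_{0.73} = 0.6128.
So 0.175 = μ − 0.5534σ and 0.26 = μ + 0.6128σ.
Subtracting: σ = (0.26 − 0.175)/(0.6128 − (-0.5534)) = 0.073.
Then μ = 0.175 − (-0.5534)·0.073 = 0.215.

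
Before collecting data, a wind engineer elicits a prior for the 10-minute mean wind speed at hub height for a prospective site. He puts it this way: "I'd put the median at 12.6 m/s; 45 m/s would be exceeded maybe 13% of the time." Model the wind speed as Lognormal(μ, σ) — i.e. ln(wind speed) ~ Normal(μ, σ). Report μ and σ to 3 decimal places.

μ ≈ 2.534, σ ≈ 1.130

If T ~ Lognormal(μ,σ) then ln T ~ Normal(μ,σ), so the p-quantile of ln T is μ + z_p·σ.
ln(12.6) = 2.534 and ln(45) = 3.807; z_{0.5} = 0, z_{0.87} = 1.126.
σ = (3.807 − 2.534)/(1.126 − (0)) = 1.130.
μ = 2.534 − (0)·1.130 = 2.534.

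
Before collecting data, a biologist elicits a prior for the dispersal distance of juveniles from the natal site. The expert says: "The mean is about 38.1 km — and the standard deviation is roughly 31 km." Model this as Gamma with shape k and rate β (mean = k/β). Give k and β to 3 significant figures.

For Gamma(k, rate β): mean = k/β, variance = k/β², so CV = 1/√k.
CV = SD/mean = 31/38.1 = 0.8136, hence k = 1/CV² = 1.51.
Then β = k/mean = 1.51/38.1 = 0.0396.

k ≈ 1.51, β ≈ 0.0396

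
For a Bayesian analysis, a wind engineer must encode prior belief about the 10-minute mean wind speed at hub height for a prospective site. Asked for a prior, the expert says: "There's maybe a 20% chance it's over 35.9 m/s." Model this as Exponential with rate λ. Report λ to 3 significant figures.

P(T > 35.9) = e^(−λ·35.9) = 0.2, so λ = −ln(0.2)/35.9 = 0.0448.

λ ≈ 0.0448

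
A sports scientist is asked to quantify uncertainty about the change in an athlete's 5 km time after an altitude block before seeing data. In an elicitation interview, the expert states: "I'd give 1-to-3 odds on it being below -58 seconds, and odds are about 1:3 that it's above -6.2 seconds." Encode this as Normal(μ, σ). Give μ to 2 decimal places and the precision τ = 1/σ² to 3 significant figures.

μ = -32.10, τ = 0.000678

The p-quantile of Normal(μ,σ) is μ + z_p·σ, with z_{0.25} = -0.6745 and z_{0.75} = 0.6745.
Eliminate σ: μ = (z₂·x₁ − z₁·x₂)/(z₂ − z₁) = (0.6745·-58 − (-0.6745)·-6.2)/1.349 = -32.10.
Then σ = (x₂ − x₁)/(z₂ − z₁) = (-6.2 − -58)/1.349 = 38.40.
Precision τ = 1/σ² = 1/38.4² = 0.000678.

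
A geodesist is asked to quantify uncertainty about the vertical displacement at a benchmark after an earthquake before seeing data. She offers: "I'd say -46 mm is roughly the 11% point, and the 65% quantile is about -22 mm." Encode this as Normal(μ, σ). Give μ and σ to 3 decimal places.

For Normal(μ,σ), the p-quantile is μ + z_p·σ. Here z_{0.11} = -1.227, z_{0.65} = 0.3853.
So -46 = μ − 1.227σ and -22 = μ + 0.3853σ.
Subtracting: σ = (-22 − -46)/(0.3853 − (-1.227)) = 14.890.
Then μ = -46 − (-1.227)·14.890 = -27.737.

μ = -27.737, σ = 14.890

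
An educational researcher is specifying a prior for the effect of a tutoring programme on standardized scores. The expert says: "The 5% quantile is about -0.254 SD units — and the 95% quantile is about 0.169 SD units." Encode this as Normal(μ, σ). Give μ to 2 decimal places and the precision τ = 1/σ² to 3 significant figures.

The p-quantile of Normal(μ,σ) is μ + z_p·σ, with z_{0.05} = -1.645 and z_{0.95} = 1.645.
Eliminate σ: μ = (z₂·x₁ − z₁·x₂)/(z₂ − z₁) = (1.645·-0.254 − (-1.645)·0.169)/3.29 = -0.04.
Then σ = (x₂ − x₁)/(z₂ − z₁) = (0.169 − -0.254)/3.29 = 0.13.
Precision τ = 1/σ² = 1/0.1286² = 60.5.

μ = -0.04, τ = 60.5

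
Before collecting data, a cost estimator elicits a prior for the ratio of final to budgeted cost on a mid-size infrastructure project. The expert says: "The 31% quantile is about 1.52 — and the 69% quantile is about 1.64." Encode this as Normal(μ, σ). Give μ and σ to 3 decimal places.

The p-quantile of Normal(μ,σ) is μ + z_p·σ, with z_{0.31} = -0.4959 and z_{0.69} = 0.4959.
Eliminate σ: μ = (z₂·x₁ − z₁·x₂)/(z₂ − z₁) = (0.4959·1.52 − (-0.4959)·1.64)/0.9917 = 1.580.
Then σ = (x₂ − x₁)/(z₂ − z₁) = (1.64 − 1.52)/0.9917 = 0.121.

μ = 1.580, σ = 0.121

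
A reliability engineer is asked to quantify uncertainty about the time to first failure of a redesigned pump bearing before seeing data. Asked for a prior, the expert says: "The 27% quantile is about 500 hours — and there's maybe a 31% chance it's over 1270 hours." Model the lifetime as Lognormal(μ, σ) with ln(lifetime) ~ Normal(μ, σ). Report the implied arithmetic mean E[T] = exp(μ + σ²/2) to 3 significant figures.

If T ~ Lognormal(μ,σ) then ln T ~ Normal(μ,σ), so the p-quantile of ln T is μ + z_p·σ.
ln(500) = 6.215 and ln(1270) = 7.147; z_{0.27} = -0.6128, z_{0.69} = 0.4959.
σ = (7.147 − 6.215)/(0.4959 − (-0.6128)) = 0.841.
μ = 6.215 − (-0.6128)·0.841 = 6.730.
E[T] = exp(μ + σ²/2) = exp(6.730 + 0.3535) = 1190 hours.

E[T] ≈ 1190 hours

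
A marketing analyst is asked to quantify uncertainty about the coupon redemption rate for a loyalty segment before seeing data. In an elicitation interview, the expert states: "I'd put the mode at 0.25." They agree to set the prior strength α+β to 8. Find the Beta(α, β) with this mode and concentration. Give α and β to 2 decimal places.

For α,β > 1 the Beta mode is (α−1)/(α+β−2). With α+β = 8, the mode is (α−1)/6.
Set (α−1)/6 = 0.25 → α = 1 + 0.25·6 = 2.50.
β = 8 − α = 5.50.

α = 2.50, β = 5.50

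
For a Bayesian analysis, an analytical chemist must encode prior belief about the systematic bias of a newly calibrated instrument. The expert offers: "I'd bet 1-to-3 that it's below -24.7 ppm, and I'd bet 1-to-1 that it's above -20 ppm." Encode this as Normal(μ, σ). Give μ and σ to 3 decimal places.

μ = -20.000, σ = 6.968

For Normal(μ,σ), the p-quantile is μ + z_p·σ. Here z_{0.25} = -0.6745, z_{0.5} = 0.
So -24.7 = μ − 0.6745σ and -20 = μ + 0σ.
Subtracting: σ = (-20 − -24.7)/(0 − (-0.6745)) = 6.968.
Then μ = -24.7 − (-0.6745)·6.968 = -20.000.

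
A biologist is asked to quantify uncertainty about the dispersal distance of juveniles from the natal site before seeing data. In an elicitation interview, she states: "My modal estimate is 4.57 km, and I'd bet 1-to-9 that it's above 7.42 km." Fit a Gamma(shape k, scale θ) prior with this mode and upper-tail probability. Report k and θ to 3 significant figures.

k ≈ 9.01, θ ≈ 0.57

Gamma(k,θ) with k>1 has mode (k−1)θ, so θ = 4.57/(k−1).
Need P(X < 7.42) = 0.9 with θ tied to k this way. Start at k = 2, θ = 4.57: P(X<7.42) ≈ 0.483.
Too low — raise k to concentrate. Iterating converges to k ≈ 9.01.
Then θ = 4.57/(9.01−1) ≈ 0.57.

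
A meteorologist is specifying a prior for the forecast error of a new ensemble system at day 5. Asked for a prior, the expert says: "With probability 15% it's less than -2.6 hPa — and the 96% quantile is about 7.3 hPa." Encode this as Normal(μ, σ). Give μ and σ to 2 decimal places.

The p-quantile of Normal(μ,σ) is μ + z_p·σ, with z_{0.15} = -1.036 and z_{0.96} = 1.751.
Eliminate σ: μ = (z₂·x₁ − z₁·x₂)/(z₂ − z₁) = (1.751·-2.6 − (-1.036)·7.3)/2.787 = 1.08.
Then σ = (x₂ − x₁)/(z₂ − z₁) = (7.3 − -2.6)/2.787 = 3.55.

μ = 1.08, σ = 3.55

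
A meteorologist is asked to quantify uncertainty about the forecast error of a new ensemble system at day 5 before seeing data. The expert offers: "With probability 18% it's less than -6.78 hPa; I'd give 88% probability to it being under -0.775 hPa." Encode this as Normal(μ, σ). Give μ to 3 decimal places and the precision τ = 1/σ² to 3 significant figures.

μ = -4.150, τ = 0.121

For Normal(μ,σ), the p-quantile is μ + z_p·σ. Here z_{0.18} = -0.9154, z_{0.88} = 1.175.
So -6.78 = μ − 0.9154σ and -0.775 = μ + 1.175σ.
Subtracting: σ = (-0.775 − -6.78)/(1.175 − (-0.9154)) = 2.873.
Then μ = -6.78 − (-0.9154)·2.873 = -4.150.
Precision τ = 1/σ² = 1/2.873² = 0.121.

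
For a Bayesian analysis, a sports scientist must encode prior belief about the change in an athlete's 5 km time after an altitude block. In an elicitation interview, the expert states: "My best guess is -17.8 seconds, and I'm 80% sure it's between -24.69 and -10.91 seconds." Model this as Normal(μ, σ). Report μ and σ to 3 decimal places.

A symmetric 80% interval runs μ ± z·σ with z = 1.282.
Half-width = 6.89, so σ = 6.89/1.282 = 5.376.
μ is the stated best guess, -17.800.

μ = -17.800, σ = 5.376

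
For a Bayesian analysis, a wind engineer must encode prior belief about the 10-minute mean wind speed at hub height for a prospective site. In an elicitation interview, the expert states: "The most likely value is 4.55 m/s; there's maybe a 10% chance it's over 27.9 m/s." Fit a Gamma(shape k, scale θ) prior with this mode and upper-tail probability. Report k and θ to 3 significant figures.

k ≈ 1.51, θ ≈ 8.87

Gamma(k,θ) with k>1 has mode (k−1)θ, so θ = 4.55/(k−1).
Need P(X < 27.9) = 0.9 with θ tied to k this way. Start at k = 2, θ = 4.55: P(X<27.9) ≈ 0.985.
Too high — lower k to spread out. Iterating converges to k ≈ 1.51.
Then θ = 4.55/(1.51−1) ≈ 8.87.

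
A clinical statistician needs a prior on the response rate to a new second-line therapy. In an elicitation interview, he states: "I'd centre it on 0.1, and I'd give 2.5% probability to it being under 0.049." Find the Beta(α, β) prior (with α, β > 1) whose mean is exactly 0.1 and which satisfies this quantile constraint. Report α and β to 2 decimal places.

With mean 0.1 fixed, write α = 0.1s, β = 0.9s where s = α+β.
Need P(θ < 0.049) = 0.025 under Beta(0.1s, 0.9s). Normal approximation: (q−m)/√(m(1−m)/s) ≈ z_{0.025} = -1.96, so s ≈ 0.1·0.9·(-1.96)²/(0.049−0.1)² = 132.9.
At s = 132.9: P(θ<0.049) ≈ 0.010. Adjusting to match 0.025 gives s ≈ 97.58.
So α = 0.1·97.58 ≈ 9.76, β = 0.9·97.58 ≈ 87.82.

α ≈ 9.76, β ≈ 87.82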